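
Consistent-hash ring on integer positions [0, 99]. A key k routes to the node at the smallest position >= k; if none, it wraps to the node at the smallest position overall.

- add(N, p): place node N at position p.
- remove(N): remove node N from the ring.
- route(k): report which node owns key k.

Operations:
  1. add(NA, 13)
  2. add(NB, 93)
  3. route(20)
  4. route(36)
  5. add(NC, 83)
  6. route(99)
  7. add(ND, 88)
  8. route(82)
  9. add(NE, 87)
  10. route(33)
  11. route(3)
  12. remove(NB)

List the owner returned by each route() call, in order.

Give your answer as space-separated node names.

Answer: NB NB NA NC NC NA

Derivation:
Op 1: add NA@13 -> ring=[13:NA]
Op 2: add NB@93 -> ring=[13:NA,93:NB]
Op 3: route key 20: smallest pos >= 20 is 93 -> NB
Op 4: route key 36: smallest pos >= 36 is 93 -> NB
Op 5: add NC@83 -> ring=[13:NA,83:NC,93:NB]
Op 6: route key 99: none >= 99, wrap to smallest pos 13 -> NA
Op 7: add ND@88 -> ring=[13:NA,83:NC,88:ND,93:NB]
Op 8: route key 82: smallest pos >= 82 is 83 -> NC
Op 9: add NE@87 -> ring=[13:NA,83:NC,87:NE,88:ND,93:NB]
Op 10: route key 33: smallest pos >= 33 is 83 -> NC
Op 11: route key 3: smallest pos >= 3 is 13 -> NA
Op 12: remove NB -> ring=[13:NA,83:NC,87:NE,88:ND]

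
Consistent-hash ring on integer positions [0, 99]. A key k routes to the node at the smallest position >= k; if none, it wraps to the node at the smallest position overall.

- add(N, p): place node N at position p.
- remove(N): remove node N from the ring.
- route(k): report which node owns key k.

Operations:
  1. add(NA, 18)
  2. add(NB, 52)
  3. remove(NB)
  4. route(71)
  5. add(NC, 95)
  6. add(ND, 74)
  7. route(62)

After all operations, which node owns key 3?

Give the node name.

Answer: NA

Derivation:
Op 1: add NA@18 -> ring=[18:NA]
Op 2: add NB@52 -> ring=[18:NA,52:NB]
Op 3: remove NB -> ring=[18:NA]
Op 4: route key 71: none >= 71, wrap to smallest pos 18 -> NA
Op 5: add NC@95 -> ring=[18:NA,95:NC]
Op 6: add ND@74 -> ring=[18:NA,74:ND,95:NC]
Op 7: route key 62: smallest pos >= 62 is 74 -> ND
Final route key 3: smallest pos >= 3 is 18 -> NA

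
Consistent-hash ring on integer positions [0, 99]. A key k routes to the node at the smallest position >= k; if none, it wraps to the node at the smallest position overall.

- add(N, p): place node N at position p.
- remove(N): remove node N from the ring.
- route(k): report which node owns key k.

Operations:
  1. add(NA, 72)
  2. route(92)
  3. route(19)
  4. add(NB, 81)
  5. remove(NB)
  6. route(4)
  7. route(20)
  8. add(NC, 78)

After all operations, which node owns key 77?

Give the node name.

Answer: NC

Derivation:
Op 1: add NA@72 -> ring=[72:NA]
Op 2: route key 92: none >= 92, wrap to smallest pos 72 -> NA
Op 3: route key 19: smallest pos >= 19 is 72 -> NA
Op 4: add NB@81 -> ring=[72:NA,81:NB]
Op 5: remove NB -> ring=[72:NA]
Op 6: route key 4: smallest pos >= 4 is 72 -> NA
Op 7: route key 20: smallest pos >= 20 is 72 -> NA
Op 8: add NC@78 -> ring=[72:NA,78:NC]
Final route key 77: smallest pos >= 77 is 78 -> NC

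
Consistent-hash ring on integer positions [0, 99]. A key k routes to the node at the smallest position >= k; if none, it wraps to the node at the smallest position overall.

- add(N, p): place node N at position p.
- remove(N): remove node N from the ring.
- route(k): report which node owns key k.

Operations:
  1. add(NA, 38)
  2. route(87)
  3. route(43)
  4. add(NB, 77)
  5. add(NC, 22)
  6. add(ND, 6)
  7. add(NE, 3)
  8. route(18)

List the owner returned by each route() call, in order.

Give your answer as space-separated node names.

Op 1: add NA@38 -> ring=[38:NA]
Op 2: route key 87: none >= 87, wrap to smallest pos 38 -> NA
Op 3: route key 43: none >= 43, wrap to smallest pos 38 -> NA
Op 4: add NB@77 -> ring=[38:NA,77:NB]
Op 5: add NC@22 -> ring=[22:NC,38:NA,77:NB]
Op 6: add ND@6 -> ring=[6:ND,22:NC,38:NA,77:NB]
Op 7: add NE@3 -> ring=[3:NE,6:ND,22:NC,38:NA,77:NB]
Op 8: route key 18: smallest pos >= 18 is 22 -> NC

Answer: NA NA NC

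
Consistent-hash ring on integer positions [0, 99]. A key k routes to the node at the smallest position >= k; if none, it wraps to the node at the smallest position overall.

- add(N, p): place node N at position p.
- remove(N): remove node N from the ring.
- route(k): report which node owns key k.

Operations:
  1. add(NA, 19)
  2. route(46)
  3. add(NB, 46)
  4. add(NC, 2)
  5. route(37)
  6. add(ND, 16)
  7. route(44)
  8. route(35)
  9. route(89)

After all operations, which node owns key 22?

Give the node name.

Op 1: add NA@19 -> ring=[19:NA]
Op 2: route key 46: none >= 46, wrap to smallest pos 19 -> NA
Op 3: add NB@46 -> ring=[19:NA,46:NB]
Op 4: add NC@2 -> ring=[2:NC,19:NA,46:NB]
Op 5: route key 37: smallest pos >= 37 is 46 -> NB
Op 6: add ND@16 -> ring=[2:NC,16:ND,19:NA,46:NB]
Op 7: route key 44: smallest pos >= 44 is 46 -> NB
Op 8: route key 35: smallest pos >= 35 is 46 -> NB
Op 9: route key 89: none >= 89, wrap to smallest pos 2 -> NC
Final route key 22: smallest pos >= 22 is 46 -> NB

Answer: NB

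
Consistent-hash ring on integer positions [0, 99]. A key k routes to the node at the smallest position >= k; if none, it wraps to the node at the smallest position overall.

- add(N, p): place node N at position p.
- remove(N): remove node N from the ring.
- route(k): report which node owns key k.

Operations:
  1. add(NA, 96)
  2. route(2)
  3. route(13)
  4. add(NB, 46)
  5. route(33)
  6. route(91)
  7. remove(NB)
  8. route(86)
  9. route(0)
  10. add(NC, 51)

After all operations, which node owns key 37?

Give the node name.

Op 1: add NA@96 -> ring=[96:NA]
Op 2: route key 2: smallest pos >= 2 is 96 -> NA
Op 3: route key 13: smallest pos >= 13 is 96 -> NA
Op 4: add NB@46 -> ring=[46:NB,96:NA]
Op 5: route key 33: smallest pos >= 33 is 46 -> NB
Op 6: route key 91: smallest pos >= 91 is 96 -> NA
Op 7: remove NB -> ring=[96:NA]
Op 8: route key 86: smallest pos >= 86 is 96 -> NA
Op 9: route key 0: smallest pos >= 0 is 96 -> NA
Op 10: add NC@51 -> ring=[51:NC,96:NA]
Final route key 37: smallest pos >= 37 is 51 -> NC

Answer: NC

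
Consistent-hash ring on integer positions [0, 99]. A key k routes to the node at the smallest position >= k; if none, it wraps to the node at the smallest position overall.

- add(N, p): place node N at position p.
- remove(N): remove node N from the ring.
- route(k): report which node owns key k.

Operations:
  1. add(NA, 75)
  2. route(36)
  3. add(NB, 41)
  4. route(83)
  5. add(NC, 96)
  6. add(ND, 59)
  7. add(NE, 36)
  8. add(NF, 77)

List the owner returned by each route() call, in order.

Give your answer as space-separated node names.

Op 1: add NA@75 -> ring=[75:NA]
Op 2: route key 36: smallest pos >= 36 is 75 -> NA
Op 3: add NB@41 -> ring=[41:NB,75:NA]
Op 4: route key 83: none >= 83, wrap to smallest pos 41 -> NB
Op 5: add NC@96 -> ring=[41:NB,75:NA,96:NC]
Op 6: add ND@59 -> ring=[41:NB,59:ND,75:NA,96:NC]
Op 7: add NE@36 -> ring=[36:NE,41:NB,59:ND,75:NA,96:NC]
Op 8: add NF@77 -> ring=[36:NE,41:NB,59:ND,75:NA,77:NF,96:NC]

Answer: NA NB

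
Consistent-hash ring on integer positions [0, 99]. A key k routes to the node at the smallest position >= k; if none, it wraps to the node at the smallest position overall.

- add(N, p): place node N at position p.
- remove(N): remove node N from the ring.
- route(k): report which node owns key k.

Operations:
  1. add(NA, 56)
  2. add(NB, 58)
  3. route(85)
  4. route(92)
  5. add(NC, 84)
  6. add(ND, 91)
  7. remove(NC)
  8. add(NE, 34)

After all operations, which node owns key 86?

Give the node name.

Op 1: add NA@56 -> ring=[56:NA]
Op 2: add NB@58 -> ring=[56:NA,58:NB]
Op 3: route key 85: none >= 85, wrap to smallest pos 56 -> NA
Op 4: route key 92: none >= 92, wrap to smallest pos 56 -> NA
Op 5: add NC@84 -> ring=[56:NA,58:NB,84:NC]
Op 6: add ND@91 -> ring=[56:NA,58:NB,84:NC,91:ND]
Op 7: remove NC -> ring=[56:NA,58:NB,91:ND]
Op 8: add NE@34 -> ring=[34:NE,56:NA,58:NB,91:ND]
Final route key 86: smallest pos >= 86 is 91 -> ND

Answer: ND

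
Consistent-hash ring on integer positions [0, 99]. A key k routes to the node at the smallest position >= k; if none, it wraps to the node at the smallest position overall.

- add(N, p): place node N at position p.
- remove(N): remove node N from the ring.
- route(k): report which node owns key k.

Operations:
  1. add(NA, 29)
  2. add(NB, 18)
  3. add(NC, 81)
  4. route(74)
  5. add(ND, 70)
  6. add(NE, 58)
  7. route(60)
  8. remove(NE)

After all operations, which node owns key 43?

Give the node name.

Answer: ND

Derivation:
Op 1: add NA@29 -> ring=[29:NA]
Op 2: add NB@18 -> ring=[18:NB,29:NA]
Op 3: add NC@81 -> ring=[18:NB,29:NA,81:NC]
Op 4: route key 74: smallest pos >= 74 is 81 -> NC
Op 5: add ND@70 -> ring=[18:NB,29:NA,70:ND,81:NC]
Op 6: add NE@58 -> ring=[18:NB,29:NA,58:NE,70:ND,81:NC]
Op 7: route key 60: smallest pos >= 60 is 70 -> ND
Op 8: remove NE -> ring=[18:NB,29:NA,70:ND,81:NC]
Final route key 43: smallest pos >= 43 is 70 -> ND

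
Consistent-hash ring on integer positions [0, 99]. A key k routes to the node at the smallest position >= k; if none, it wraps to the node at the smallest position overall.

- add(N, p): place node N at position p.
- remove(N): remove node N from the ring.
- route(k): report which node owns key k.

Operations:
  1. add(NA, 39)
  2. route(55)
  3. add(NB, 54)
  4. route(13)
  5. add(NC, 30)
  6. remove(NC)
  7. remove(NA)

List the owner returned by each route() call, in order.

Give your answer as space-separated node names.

Op 1: add NA@39 -> ring=[39:NA]
Op 2: route key 55: none >= 55, wrap to smallest pos 39 -> NA
Op 3: add NB@54 -> ring=[39:NA,54:NB]
Op 4: route key 13: smallest pos >= 13 is 39 -> NA
Op 5: add NC@30 -> ring=[30:NC,39:NA,54:NB]
Op 6: remove NC -> ring=[39:NA,54:NB]
Op 7: remove NA -> ring=[54:NB]

Answer: NA NA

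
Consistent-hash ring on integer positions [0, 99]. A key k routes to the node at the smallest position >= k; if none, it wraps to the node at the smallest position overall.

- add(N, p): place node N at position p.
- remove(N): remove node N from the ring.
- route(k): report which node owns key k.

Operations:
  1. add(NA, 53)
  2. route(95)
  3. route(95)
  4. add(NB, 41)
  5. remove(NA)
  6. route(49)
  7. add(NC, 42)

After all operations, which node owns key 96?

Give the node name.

Answer: NB

Derivation:
Op 1: add NA@53 -> ring=[53:NA]
Op 2: route key 95: none >= 95, wrap to smallest pos 53 -> NA
Op 3: route key 95: none >= 95, wrap to smallest pos 53 -> NA
Op 4: add NB@41 -> ring=[41:NB,53:NA]
Op 5: remove NA -> ring=[41:NB]
Op 6: route key 49: none >= 49, wrap to smallest pos 41 -> NB
Op 7: add NC@42 -> ring=[41:NB,42:NC]
Final route key 96: none >= 96, wrap to smallest pos 41 -> NB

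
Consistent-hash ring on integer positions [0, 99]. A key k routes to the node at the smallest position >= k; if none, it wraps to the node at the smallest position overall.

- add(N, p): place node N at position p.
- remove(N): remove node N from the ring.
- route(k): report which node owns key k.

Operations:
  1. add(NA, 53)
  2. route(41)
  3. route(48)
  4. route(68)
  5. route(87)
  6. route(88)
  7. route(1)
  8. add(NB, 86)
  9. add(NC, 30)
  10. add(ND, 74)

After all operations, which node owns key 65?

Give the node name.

Answer: ND

Derivation:
Op 1: add NA@53 -> ring=[53:NA]
Op 2: route key 41: smallest pos >= 41 is 53 -> NA
Op 3: route key 48: smallest pos >= 48 is 53 -> NA
Op 4: route key 68: none >= 68, wrap to smallest pos 53 -> NA
Op 5: route key 87: none >= 87, wrap to smallest pos 53 -> NA
Op 6: route key 88: none >= 88, wrap to smallest pos 53 -> NA
Op 7: route key 1: smallest pos >= 1 is 53 -> NA
Op 8: add NB@86 -> ring=[53:NA,86:NB]
Op 9: add NC@30 -> ring=[30:NC,53:NA,86:NB]
Op 10: add ND@74 -> ring=[30:NC,53:NA,74:ND,86:NB]
Final route key 65: smallest pos >= 65 is 74 -> ND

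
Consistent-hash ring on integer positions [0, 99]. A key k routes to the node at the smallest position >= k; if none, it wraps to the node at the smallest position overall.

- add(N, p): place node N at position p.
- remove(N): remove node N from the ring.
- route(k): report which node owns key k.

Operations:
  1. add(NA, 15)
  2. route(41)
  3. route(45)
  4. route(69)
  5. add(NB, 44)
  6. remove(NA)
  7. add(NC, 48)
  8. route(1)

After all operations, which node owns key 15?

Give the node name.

Answer: NB

Derivation:
Op 1: add NA@15 -> ring=[15:NA]
Op 2: route key 41: none >= 41, wrap to smallest pos 15 -> NA
Op 3: route key 45: none >= 45, wrap to smallest pos 15 -> NA
Op 4: route key 69: none >= 69, wrap to smallest pos 15 -> NA
Op 5: add NB@44 -> ring=[15:NA,44:NB]
Op 6: remove NA -> ring=[44:NB]
Op 7: add NC@48 -> ring=[44:NB,48:NC]
Op 8: route key 1: smallest pos >= 1 is 44 -> NB
Final route key 15: smallest pos >= 15 is 44 -> NB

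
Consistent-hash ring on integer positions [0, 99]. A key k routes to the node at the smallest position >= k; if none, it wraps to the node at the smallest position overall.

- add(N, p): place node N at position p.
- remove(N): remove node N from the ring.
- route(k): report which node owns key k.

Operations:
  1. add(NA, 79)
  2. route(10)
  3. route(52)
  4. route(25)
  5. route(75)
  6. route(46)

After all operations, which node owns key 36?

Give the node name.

Op 1: add NA@79 -> ring=[79:NA]
Op 2: route key 10: smallest pos >= 10 is 79 -> NA
Op 3: route key 52: smallest pos >= 52 is 79 -> NA
Op 4: route key 25: smallest pos >= 25 is 79 -> NA
Op 5: route key 75: smallest pos >= 75 is 79 -> NA
Op 6: route key 46: smallest pos >= 46 is 79 -> NA
Final route key 36: smallest pos >= 36 is 79 -> NA

Answer: NA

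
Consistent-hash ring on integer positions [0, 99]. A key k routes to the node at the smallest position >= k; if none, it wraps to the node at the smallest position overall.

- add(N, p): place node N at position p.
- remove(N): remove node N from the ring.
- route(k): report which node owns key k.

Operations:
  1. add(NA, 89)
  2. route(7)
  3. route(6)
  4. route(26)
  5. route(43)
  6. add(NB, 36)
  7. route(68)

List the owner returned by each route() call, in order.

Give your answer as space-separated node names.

Answer: NA NA NA NA NA

Derivation:
Op 1: add NA@89 -> ring=[89:NA]
Op 2: route key 7: smallest pos >= 7 is 89 -> NA
Op 3: route key 6: smallest pos >= 6 is 89 -> NA
Op 4: route key 26: smallest pos >= 26 is 89 -> NA
Op 5: route key 43: smallest pos >= 43 is 89 -> NA
Op 6: add NB@36 -> ring=[36:NB,89:NA]
Op 7: route key 68: smallest pos >= 68 is 89 -> NA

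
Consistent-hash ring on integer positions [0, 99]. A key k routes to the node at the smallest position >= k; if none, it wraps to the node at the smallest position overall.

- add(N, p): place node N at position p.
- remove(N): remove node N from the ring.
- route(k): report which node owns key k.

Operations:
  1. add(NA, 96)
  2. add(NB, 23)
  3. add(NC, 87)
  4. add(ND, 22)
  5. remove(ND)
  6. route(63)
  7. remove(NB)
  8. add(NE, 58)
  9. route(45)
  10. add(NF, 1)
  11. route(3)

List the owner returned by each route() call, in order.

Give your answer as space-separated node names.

Op 1: add NA@96 -> ring=[96:NA]
Op 2: add NB@23 -> ring=[23:NB,96:NA]
Op 3: add NC@87 -> ring=[23:NB,87:NC,96:NA]
Op 4: add ND@22 -> ring=[22:ND,23:NB,87:NC,96:NA]
Op 5: remove ND -> ring=[23:NB,87:NC,96:NA]
Op 6: route key 63: smallest pos >= 63 is 87 -> NC
Op 7: remove NB -> ring=[87:NC,96:NA]
Op 8: add NE@58 -> ring=[58:NE,87:NC,96:NA]
Op 9: route key 45: smallest pos >= 45 is 58 -> NE
Op 10: add NF@1 -> ring=[1:NF,58:NE,87:NC,96:NA]
Op 11: route key 3: smallest pos >= 3 is 58 -> NE

Answer: NC NE NE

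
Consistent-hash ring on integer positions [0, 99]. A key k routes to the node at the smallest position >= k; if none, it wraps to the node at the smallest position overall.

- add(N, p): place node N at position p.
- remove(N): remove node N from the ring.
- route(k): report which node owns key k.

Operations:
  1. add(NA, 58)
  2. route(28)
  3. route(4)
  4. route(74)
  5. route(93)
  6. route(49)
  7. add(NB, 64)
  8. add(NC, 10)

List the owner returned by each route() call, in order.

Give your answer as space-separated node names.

Answer: NA NA NA NA NA

Derivation:
Op 1: add NA@58 -> ring=[58:NA]
Op 2: route key 28: smallest pos >= 28 is 58 -> NA
Op 3: route key 4: smallest pos >= 4 is 58 -> NA
Op 4: route key 74: none >= 74, wrap to smallest pos 58 -> NA
Op 5: route key 93: none >= 93, wrap to smallest pos 58 -> NA
Op 6: route key 49: smallest pos >= 49 is 58 -> NA
Op 7: add NB@64 -> ring=[58:NA,64:NB]
Op 8: add NC@10 -> ring=[10:NC,58:NA,64:NB]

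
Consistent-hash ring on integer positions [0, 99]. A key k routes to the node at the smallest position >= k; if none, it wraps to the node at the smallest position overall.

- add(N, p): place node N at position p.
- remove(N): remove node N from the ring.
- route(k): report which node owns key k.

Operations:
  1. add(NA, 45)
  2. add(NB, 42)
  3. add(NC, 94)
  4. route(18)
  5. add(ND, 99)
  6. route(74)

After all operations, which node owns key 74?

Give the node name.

Answer: NC

Derivation:
Op 1: add NA@45 -> ring=[45:NA]
Op 2: add NB@42 -> ring=[42:NB,45:NA]
Op 3: add NC@94 -> ring=[42:NB,45:NA,94:NC]
Op 4: route key 18: smallest pos >= 18 is 42 -> NB
Op 5: add ND@99 -> ring=[42:NB,45:NA,94:NC,99:ND]
Op 6: route key 74: smallest pos >= 74 is 94 -> NC
Final route key 74: smallest pos >= 74 is 94 -> NC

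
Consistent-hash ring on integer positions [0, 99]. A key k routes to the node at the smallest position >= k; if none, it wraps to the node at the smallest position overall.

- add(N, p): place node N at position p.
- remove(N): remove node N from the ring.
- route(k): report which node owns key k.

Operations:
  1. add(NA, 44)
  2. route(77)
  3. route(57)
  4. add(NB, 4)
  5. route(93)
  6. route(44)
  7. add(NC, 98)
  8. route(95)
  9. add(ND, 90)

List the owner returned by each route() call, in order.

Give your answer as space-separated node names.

Op 1: add NA@44 -> ring=[44:NA]
Op 2: route key 77: none >= 77, wrap to smallest pos 44 -> NA
Op 3: route key 57: none >= 57, wrap to smallest pos 44 -> NA
Op 4: add NB@4 -> ring=[4:NB,44:NA]
Op 5: route key 93: none >= 93, wrap to smallest pos 4 -> NB
Op 6: route key 44: smallest pos >= 44 is 44 -> NA
Op 7: add NC@98 -> ring=[4:NB,44:NA,98:NC]
Op 8: route key 95: smallest pos >= 95 is 98 -> NC
Op 9: add ND@90 -> ring=[4:NB,44:NA,90:ND,98:NC]

Answer: NA NA NB NA NC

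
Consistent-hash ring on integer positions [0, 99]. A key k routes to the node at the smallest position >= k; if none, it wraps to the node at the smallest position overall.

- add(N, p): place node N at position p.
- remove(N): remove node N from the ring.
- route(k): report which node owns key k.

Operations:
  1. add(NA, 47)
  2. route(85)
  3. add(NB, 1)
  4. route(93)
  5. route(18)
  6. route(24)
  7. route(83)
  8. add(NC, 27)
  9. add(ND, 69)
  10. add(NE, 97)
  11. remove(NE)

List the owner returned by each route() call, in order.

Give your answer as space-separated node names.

Answer: NA NB NA NA NB

Derivation:
Op 1: add NA@47 -> ring=[47:NA]
Op 2: route key 85: none >= 85, wrap to smallest pos 47 -> NA
Op 3: add NB@1 -> ring=[1:NB,47:NA]
Op 4: route key 93: none >= 93, wrap to smallest pos 1 -> NB
Op 5: route key 18: smallest pos >= 18 is 47 -> NA
Op 6: route key 24: smallest pos >= 24 is 47 -> NA
Op 7: route key 83: none >= 83, wrap to smallest pos 1 -> NB
Op 8: add NC@27 -> ring=[1:NB,27:NC,47:NA]
Op 9: add ND@69 -> ring=[1:NB,27:NC,47:NA,69:ND]
Op 10: add NE@97 -> ring=[1:NB,27:NC,47:NA,69:ND,97:NE]
Op 11: remove NE -> ring=[1:NB,27:NC,47:NA,69:ND]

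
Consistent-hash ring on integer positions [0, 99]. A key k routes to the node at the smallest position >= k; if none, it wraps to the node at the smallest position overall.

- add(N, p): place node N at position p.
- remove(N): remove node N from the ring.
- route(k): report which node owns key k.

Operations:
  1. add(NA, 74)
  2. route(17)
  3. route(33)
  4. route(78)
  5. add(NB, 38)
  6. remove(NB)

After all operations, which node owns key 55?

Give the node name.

Answer: NA

Derivation:
Op 1: add NA@74 -> ring=[74:NA]
Op 2: route key 17: smallest pos >= 17 is 74 -> NA
Op 3: route key 33: smallest pos >= 33 is 74 -> NA
Op 4: route key 78: none >= 78, wrap to smallest pos 74 -> NA
Op 5: add NB@38 -> ring=[38:NB,74:NA]
Op 6: remove NB -> ring=[74:NA]
Final route key 55: smallest pos >= 55 is 74 -> NA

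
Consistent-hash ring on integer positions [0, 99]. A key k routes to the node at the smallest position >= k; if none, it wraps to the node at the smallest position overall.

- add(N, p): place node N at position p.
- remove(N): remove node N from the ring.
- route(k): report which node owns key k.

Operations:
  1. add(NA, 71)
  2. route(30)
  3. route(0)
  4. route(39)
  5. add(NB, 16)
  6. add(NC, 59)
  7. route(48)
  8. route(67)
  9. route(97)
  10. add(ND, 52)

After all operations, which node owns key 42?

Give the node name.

Op 1: add NA@71 -> ring=[71:NA]
Op 2: route key 30: smallest pos >= 30 is 71 -> NA
Op 3: route key 0: smallest pos >= 0 is 71 -> NA
Op 4: route key 39: smallest pos >= 39 is 71 -> NA
Op 5: add NB@16 -> ring=[16:NB,71:NA]
Op 6: add NC@59 -> ring=[16:NB,59:NC,71:NA]
Op 7: route key 48: smallest pos >= 48 is 59 -> NC
Op 8: route key 67: smallest pos >= 67 is 71 -> NA
Op 9: route key 97: none >= 97, wrap to smallest pos 16 -> NB
Op 10: add ND@52 -> ring=[16:NB,52:ND,59:NC,71:NA]
Final route key 42: smallest pos >= 42 is 52 -> ND

Answer: ND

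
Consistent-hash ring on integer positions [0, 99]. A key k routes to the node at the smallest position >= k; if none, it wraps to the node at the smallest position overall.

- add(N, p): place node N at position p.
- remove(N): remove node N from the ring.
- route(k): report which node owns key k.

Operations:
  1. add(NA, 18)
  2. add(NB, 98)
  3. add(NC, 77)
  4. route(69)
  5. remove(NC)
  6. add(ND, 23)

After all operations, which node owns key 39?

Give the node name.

Answer: NB

Derivation:
Op 1: add NA@18 -> ring=[18:NA]
Op 2: add NB@98 -> ring=[18:NA,98:NB]
Op 3: add NC@77 -> ring=[18:NA,77:NC,98:NB]
Op 4: route key 69: smallest pos >= 69 is 77 -> NC
Op 5: remove NC -> ring=[18:NA,98:NB]
Op 6: add ND@23 -> ring=[18:NA,23:ND,98:NB]
Final route key 39: smallest pos >= 39 is 98 -> NB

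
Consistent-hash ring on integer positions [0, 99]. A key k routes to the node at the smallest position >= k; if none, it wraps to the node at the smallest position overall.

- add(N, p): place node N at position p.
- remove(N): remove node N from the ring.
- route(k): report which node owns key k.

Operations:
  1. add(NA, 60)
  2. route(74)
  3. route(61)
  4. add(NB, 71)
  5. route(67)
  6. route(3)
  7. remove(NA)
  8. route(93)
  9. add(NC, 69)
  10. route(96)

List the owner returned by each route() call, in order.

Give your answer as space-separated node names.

Answer: NA NA NB NA NB NC

Derivation:
Op 1: add NA@60 -> ring=[60:NA]
Op 2: route key 74: none >= 74, wrap to smallest pos 60 -> NA
Op 3: route key 61: none >= 61, wrap to smallest pos 60 -> NA
Op 4: add NB@71 -> ring=[60:NA,71:NB]
Op 5: route key 67: smallest pos >= 67 is 71 -> NB
Op 6: route key 3: smallest pos >= 3 is 60 -> NA
Op 7: remove NA -> ring=[71:NB]
Op 8: route key 93: none >= 93, wrap to smallest pos 71 -> NB
Op 9: add NC@69 -> ring=[69:NC,71:NB]
Op 10: route key 96: none >= 96, wrap to smallest pos 69 -> NC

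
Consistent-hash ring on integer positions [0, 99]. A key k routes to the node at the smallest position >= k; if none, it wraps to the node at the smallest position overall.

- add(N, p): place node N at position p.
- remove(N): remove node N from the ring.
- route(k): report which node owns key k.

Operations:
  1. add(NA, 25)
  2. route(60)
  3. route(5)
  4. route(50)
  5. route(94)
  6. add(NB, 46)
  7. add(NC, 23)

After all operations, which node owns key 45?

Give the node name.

Answer: NB

Derivation:
Op 1: add NA@25 -> ring=[25:NA]
Op 2: route key 60: none >= 60, wrap to smallest pos 25 -> NA
Op 3: route key 5: smallest pos >= 5 is 25 -> NA
Op 4: route key 50: none >= 50, wrap to smallest pos 25 -> NA
Op 5: route key 94: none >= 94, wrap to smallest pos 25 -> NA
Op 6: add NB@46 -> ring=[25:NA,46:NB]
Op 7: add NC@23 -> ring=[23:NC,25:NA,46:NB]
Final route key 45: smallest pos >= 45 is 46 -> NB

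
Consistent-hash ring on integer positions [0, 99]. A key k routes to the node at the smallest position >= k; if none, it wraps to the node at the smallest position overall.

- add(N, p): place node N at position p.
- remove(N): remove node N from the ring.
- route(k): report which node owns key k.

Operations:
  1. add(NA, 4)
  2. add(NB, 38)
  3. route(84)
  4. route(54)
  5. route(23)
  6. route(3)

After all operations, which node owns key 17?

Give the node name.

Op 1: add NA@4 -> ring=[4:NA]
Op 2: add NB@38 -> ring=[4:NA,38:NB]
Op 3: route key 84: none >= 84, wrap to smallest pos 4 -> NA
Op 4: route key 54: none >= 54, wrap to smallest pos 4 -> NA
Op 5: route key 23: smallest pos >= 23 is 38 -> NB
Op 6: route key 3: smallest pos >= 3 is 4 -> NA
Final route key 17: smallest pos >= 17 is 38 -> NB

Answer: NB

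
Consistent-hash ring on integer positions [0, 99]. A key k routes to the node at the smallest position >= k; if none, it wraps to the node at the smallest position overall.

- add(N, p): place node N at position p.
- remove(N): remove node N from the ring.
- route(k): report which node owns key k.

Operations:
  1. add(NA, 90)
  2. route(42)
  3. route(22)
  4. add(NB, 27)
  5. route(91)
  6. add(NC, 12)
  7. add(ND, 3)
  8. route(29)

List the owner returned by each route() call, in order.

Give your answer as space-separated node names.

Op 1: add NA@90 -> ring=[90:NA]
Op 2: route key 42: smallest pos >= 42 is 90 -> NA
Op 3: route key 22: smallest pos >= 22 is 90 -> NA
Op 4: add NB@27 -> ring=[27:NB,90:NA]
Op 5: route key 91: none >= 91, wrap to smallest pos 27 -> NB
Op 6: add NC@12 -> ring=[12:NC,27:NB,90:NA]
Op 7: add ND@3 -> ring=[3:ND,12:NC,27:NB,90:NA]
Op 8: route key 29: smallest pos >= 29 is 90 -> NA

Answer: NA NA NB NA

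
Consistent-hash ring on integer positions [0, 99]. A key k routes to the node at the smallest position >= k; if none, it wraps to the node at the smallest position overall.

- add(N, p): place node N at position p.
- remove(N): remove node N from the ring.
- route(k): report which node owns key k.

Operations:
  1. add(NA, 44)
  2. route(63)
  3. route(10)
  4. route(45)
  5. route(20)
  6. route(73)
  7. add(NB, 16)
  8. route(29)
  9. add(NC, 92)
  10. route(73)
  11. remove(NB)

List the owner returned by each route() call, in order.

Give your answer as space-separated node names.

Answer: NA NA NA NA NA NA NC

Derivation:
Op 1: add NA@44 -> ring=[44:NA]
Op 2: route key 63: none >= 63, wrap to smallest pos 44 -> NA
Op 3: route key 10: smallest pos >= 10 is 44 -> NA
Op 4: route key 45: none >= 45, wrap to smallest pos 44 -> NA
Op 5: route key 20: smallest pos >= 20 is 44 -> NA
Op 6: route key 73: none >= 73, wrap to smallest pos 44 -> NA
Op 7: add NB@16 -> ring=[16:NB,44:NA]
Op 8: route key 29: smallest pos >= 29 is 44 -> NA
Op 9: add NC@92 -> ring=[16:NB,44:NA,92:NC]
Op 10: route key 73: smallest pos >= 73 is 92 -> NC
Op 11: remove NB -> ring=[44:NA,92:NC]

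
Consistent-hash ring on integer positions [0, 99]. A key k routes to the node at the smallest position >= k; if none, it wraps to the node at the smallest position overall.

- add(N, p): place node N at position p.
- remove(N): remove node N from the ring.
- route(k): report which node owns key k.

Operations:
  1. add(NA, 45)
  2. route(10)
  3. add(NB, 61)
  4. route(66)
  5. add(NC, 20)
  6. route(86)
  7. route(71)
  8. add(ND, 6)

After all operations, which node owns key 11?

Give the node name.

Answer: NC

Derivation:
Op 1: add NA@45 -> ring=[45:NA]
Op 2: route key 10: smallest pos >= 10 is 45 -> NA
Op 3: add NB@61 -> ring=[45:NA,61:NB]
Op 4: route key 66: none >= 66, wrap to smallest pos 45 -> NA
Op 5: add NC@20 -> ring=[20:NC,45:NA,61:NB]
Op 6: route key 86: none >= 86, wrap to smallest pos 20 -> NC
Op 7: route key 71: none >= 71, wrap to smallest pos 20 -> NC
Op 8: add ND@6 -> ring=[6:ND,20:NC,45:NA,61:NB]
Final route key 11: smallest pos >= 11 is 20 -> NC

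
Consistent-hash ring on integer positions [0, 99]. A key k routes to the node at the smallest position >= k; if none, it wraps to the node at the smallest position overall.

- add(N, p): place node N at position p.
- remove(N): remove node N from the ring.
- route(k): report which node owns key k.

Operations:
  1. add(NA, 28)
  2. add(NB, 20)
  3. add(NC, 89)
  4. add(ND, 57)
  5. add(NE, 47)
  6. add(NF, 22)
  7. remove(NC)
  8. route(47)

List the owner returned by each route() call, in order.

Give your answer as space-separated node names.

Op 1: add NA@28 -> ring=[28:NA]
Op 2: add NB@20 -> ring=[20:NB,28:NA]
Op 3: add NC@89 -> ring=[20:NB,28:NA,89:NC]
Op 4: add ND@57 -> ring=[20:NB,28:NA,57:ND,89:NC]
Op 5: add NE@47 -> ring=[20:NB,28:NA,47:NE,57:ND,89:NC]
Op 6: add NF@22 -> ring=[20:NB,22:NF,28:NA,47:NE,57:ND,89:NC]
Op 7: remove NC -> ring=[20:NB,22:NF,28:NA,47:NE,57:ND]
Op 8: route key 47: smallest pos >= 47 is 47 -> NE

Answer: NE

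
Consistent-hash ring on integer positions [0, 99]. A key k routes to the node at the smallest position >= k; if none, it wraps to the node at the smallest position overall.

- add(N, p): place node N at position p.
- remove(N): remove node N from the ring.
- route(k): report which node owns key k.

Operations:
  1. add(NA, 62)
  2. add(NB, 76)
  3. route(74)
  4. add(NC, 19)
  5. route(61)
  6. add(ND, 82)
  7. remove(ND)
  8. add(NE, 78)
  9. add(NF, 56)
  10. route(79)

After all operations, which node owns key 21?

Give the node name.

Answer: NF

Derivation:
Op 1: add NA@62 -> ring=[62:NA]
Op 2: add NB@76 -> ring=[62:NA,76:NB]
Op 3: route key 74: smallest pos >= 74 is 76 -> NB
Op 4: add NC@19 -> ring=[19:NC,62:NA,76:NB]
Op 5: route key 61: smallest pos >= 61 is 62 -> NA
Op 6: add ND@82 -> ring=[19:NC,62:NA,76:NB,82:ND]
Op 7: remove ND -> ring=[19:NC,62:NA,76:NB]
Op 8: add NE@78 -> ring=[19:NC,62:NA,76:NB,78:NE]
Op 9: add NF@56 -> ring=[19:NC,56:NF,62:NA,76:NB,78:NE]
Op 10: route key 79: none >= 79, wrap to smallest pos 19 -> NC
Final route key 21: smallest pos >= 21 is 56 -> NF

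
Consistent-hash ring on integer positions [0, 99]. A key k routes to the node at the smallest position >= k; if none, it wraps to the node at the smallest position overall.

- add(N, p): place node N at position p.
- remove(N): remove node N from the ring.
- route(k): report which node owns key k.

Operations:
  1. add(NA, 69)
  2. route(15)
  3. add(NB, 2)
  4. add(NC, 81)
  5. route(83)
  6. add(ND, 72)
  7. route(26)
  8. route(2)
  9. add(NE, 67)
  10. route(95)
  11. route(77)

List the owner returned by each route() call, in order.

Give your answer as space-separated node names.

Op 1: add NA@69 -> ring=[69:NA]
Op 2: route key 15: smallest pos >= 15 is 69 -> NA
Op 3: add NB@2 -> ring=[2:NB,69:NA]
Op 4: add NC@81 -> ring=[2:NB,69:NA,81:NC]
Op 5: route key 83: none >= 83, wrap to smallest pos 2 -> NB
Op 6: add ND@72 -> ring=[2:NB,69:NA,72:ND,81:NC]
Op 7: route key 26: smallest pos >= 26 is 69 -> NA
Op 8: route key 2: smallest pos >= 2 is 2 -> NB
Op 9: add NE@67 -> ring=[2:NB,67:NE,69:NA,72:ND,81:NC]
Op 10: route key 95: none >= 95, wrap to smallest pos 2 -> NB
Op 11: route key 77: smallest pos >= 77 is 81 -> NC

Answer: NA NB NA NB NB NC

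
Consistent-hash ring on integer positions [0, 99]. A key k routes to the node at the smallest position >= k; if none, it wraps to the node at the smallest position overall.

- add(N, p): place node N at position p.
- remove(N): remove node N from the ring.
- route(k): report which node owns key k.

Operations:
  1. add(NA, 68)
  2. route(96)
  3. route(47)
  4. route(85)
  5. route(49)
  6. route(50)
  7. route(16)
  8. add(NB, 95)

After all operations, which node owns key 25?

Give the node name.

Op 1: add NA@68 -> ring=[68:NA]
Op 2: route key 96: none >= 96, wrap to smallest pos 68 -> NA
Op 3: route key 47: smallest pos >= 47 is 68 -> NA
Op 4: route key 85: none >= 85, wrap to smallest pos 68 -> NA
Op 5: route key 49: smallest pos >= 49 is 68 -> NA
Op 6: route key 50: smallest pos >= 50 is 68 -> NA
Op 7: route key 16: smallest pos >= 16 is 68 -> NA
Op 8: add NB@95 -> ring=[68:NA,95:NB]
Final route key 25: smallest pos >= 25 is 68 -> NA

Answer: NA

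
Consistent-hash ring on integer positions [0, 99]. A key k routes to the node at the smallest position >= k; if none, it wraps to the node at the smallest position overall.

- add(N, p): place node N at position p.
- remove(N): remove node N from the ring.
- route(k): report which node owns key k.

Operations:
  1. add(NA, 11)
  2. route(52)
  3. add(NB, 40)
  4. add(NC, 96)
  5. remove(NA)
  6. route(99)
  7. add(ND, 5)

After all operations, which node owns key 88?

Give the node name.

Op 1: add NA@11 -> ring=[11:NA]
Op 2: route key 52: none >= 52, wrap to smallest pos 11 -> NA
Op 3: add NB@40 -> ring=[11:NA,40:NB]
Op 4: add NC@96 -> ring=[11:NA,40:NB,96:NC]
Op 5: remove NA -> ring=[40:NB,96:NC]
Op 6: route key 99: none >= 99, wrap to smallest pos 40 -> NB
Op 7: add ND@5 -> ring=[5:ND,40:NB,96:NC]
Final route key 88: smallest pos >= 88 is 96 -> NC

Answer: NC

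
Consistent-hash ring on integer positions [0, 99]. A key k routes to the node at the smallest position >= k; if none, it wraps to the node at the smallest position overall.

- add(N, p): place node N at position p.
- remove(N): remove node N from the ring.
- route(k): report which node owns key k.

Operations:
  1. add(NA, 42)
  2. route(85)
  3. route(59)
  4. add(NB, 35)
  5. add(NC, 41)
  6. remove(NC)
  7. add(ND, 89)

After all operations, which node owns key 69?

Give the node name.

Op 1: add NA@42 -> ring=[42:NA]
Op 2: route key 85: none >= 85, wrap to smallest pos 42 -> NA
Op 3: route key 59: none >= 59, wrap to smallest pos 42 -> NA
Op 4: add NB@35 -> ring=[35:NB,42:NA]
Op 5: add NC@41 -> ring=[35:NB,41:NC,42:NA]
Op 6: remove NC -> ring=[35:NB,42:NA]
Op 7: add ND@89 -> ring=[35:NB,42:NA,89:ND]
Final route key 69: smallest pos >= 69 is 89 -> ND

Answer: ND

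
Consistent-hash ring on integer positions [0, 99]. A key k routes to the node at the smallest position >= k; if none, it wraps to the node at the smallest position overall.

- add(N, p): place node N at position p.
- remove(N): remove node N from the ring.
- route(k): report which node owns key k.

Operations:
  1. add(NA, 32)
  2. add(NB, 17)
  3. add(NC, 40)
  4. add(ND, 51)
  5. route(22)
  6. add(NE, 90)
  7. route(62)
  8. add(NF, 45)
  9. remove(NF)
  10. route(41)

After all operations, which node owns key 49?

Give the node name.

Op 1: add NA@32 -> ring=[32:NA]
Op 2: add NB@17 -> ring=[17:NB,32:NA]
Op 3: add NC@40 -> ring=[17:NB,32:NA,40:NC]
Op 4: add ND@51 -> ring=[17:NB,32:NA,40:NC,51:ND]
Op 5: route key 22: smallest pos >= 22 is 32 -> NA
Op 6: add NE@90 -> ring=[17:NB,32:NA,40:NC,51:ND,90:NE]
Op 7: route key 62: smallest pos >= 62 is 90 -> NE
Op 8: add NF@45 -> ring=[17:NB,32:NA,40:NC,45:NF,51:ND,90:NE]
Op 9: remove NF -> ring=[17:NB,32:NA,40:NC,51:ND,90:NE]
Op 10: route key 41: smallest pos >= 41 is 51 -> ND
Final route key 49: smallest pos >= 49 is 51 -> ND

Answer: ND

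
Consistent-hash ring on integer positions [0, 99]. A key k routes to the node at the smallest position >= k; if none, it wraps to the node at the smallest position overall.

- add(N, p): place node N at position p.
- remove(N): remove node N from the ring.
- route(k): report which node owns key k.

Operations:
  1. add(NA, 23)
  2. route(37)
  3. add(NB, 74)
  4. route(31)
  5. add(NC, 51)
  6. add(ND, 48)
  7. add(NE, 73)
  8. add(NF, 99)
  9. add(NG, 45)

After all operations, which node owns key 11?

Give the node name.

Op 1: add NA@23 -> ring=[23:NA]
Op 2: route key 37: none >= 37, wrap to smallest pos 23 -> NA
Op 3: add NB@74 -> ring=[23:NA,74:NB]
Op 4: route key 31: smallest pos >= 31 is 74 -> NB
Op 5: add NC@51 -> ring=[23:NA,51:NC,74:NB]
Op 6: add ND@48 -> ring=[23:NA,48:ND,51:NC,74:NB]
Op 7: add NE@73 -> ring=[23:NA,48:ND,51:NC,73:NE,74:NB]
Op 8: add NF@99 -> ring=[23:NA,48:ND,51:NC,73:NE,74:NB,99:NF]
Op 9: add NG@45 -> ring=[23:NA,45:NG,48:ND,51:NC,73:NE,74:NB,99:NF]
Final route key 11: smallest pos >= 11 is 23 -> NA

Answer: NA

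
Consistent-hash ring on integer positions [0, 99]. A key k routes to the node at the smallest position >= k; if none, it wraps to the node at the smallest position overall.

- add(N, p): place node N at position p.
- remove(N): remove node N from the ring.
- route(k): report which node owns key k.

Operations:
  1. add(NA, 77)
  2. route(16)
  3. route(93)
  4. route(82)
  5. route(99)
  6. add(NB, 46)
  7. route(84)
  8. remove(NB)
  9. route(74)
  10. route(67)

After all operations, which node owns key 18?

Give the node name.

Op 1: add NA@77 -> ring=[77:NA]
Op 2: route key 16: smallest pos >= 16 is 77 -> NA
Op 3: route key 93: none >= 93, wrap to smallest pos 77 -> NA
Op 4: route key 82: none >= 82, wrap to smallest pos 77 -> NA
Op 5: route key 99: none >= 99, wrap to smallest pos 77 -> NA
Op 6: add NB@46 -> ring=[46:NB,77:NA]
Op 7: route key 84: none >= 84, wrap to smallest pos 46 -> NB
Op 8: remove NB -> ring=[77:NA]
Op 9: route key 74: smallest pos >= 74 is 77 -> NA
Op 10: route key 67: smallest pos >= 67 is 77 -> NA
Final route key 18: smallest pos >= 18 is 77 -> NA

Answer: NA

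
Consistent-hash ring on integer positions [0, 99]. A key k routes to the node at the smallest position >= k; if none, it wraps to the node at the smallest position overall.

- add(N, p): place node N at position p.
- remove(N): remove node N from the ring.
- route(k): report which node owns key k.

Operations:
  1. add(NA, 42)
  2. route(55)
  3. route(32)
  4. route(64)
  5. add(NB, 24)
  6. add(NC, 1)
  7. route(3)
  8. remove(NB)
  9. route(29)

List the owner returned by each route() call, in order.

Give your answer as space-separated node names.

Op 1: add NA@42 -> ring=[42:NA]
Op 2: route key 55: none >= 55, wrap to smallest pos 42 -> NA
Op 3: route key 32: smallest pos >= 32 is 42 -> NA
Op 4: route key 64: none >= 64, wrap to smallest pos 42 -> NA
Op 5: add NB@24 -> ring=[24:NB,42:NA]
Op 6: add NC@1 -> ring=[1:NC,24:NB,42:NA]
Op 7: route key 3: smallest pos >= 3 is 24 -> NB
Op 8: remove NB -> ring=[1:NC,42:NA]
Op 9: route key 29: smallest pos >= 29 is 42 -> NA

Answer: NA NA NA NB NA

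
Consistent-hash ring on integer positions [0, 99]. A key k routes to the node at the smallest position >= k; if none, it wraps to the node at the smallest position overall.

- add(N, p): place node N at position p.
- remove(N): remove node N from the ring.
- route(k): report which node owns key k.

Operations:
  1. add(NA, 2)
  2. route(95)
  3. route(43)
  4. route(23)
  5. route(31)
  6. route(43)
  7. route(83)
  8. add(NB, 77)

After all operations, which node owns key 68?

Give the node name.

Answer: NB

Derivation:
Op 1: add NA@2 -> ring=[2:NA]
Op 2: route key 95: none >= 95, wrap to smallest pos 2 -> NA
Op 3: route key 43: none >= 43, wrap to smallest pos 2 -> NA
Op 4: route key 23: none >= 23, wrap to smallest pos 2 -> NA
Op 5: route key 31: none >= 31, wrap to smallest pos 2 -> NA
Op 6: route key 43: none >= 43, wrap to smallest pos 2 -> NA
Op 7: route key 83: none >= 83, wrap to smallest pos 2 -> NA
Op 8: add NB@77 -> ring=[2:NA,77:NB]
Final route key 68: smallest pos >= 68 is 77 -> NB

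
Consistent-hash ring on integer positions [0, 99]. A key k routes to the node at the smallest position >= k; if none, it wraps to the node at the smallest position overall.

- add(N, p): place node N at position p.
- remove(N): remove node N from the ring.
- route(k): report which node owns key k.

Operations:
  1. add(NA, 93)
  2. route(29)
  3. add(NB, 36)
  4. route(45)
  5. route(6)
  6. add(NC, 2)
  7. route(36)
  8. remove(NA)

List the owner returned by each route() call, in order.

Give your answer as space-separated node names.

Op 1: add NA@93 -> ring=[93:NA]
Op 2: route key 29: smallest pos >= 29 is 93 -> NA
Op 3: add NB@36 -> ring=[36:NB,93:NA]
Op 4: route key 45: smallest pos >= 45 is 93 -> NA
Op 5: route key 6: smallest pos >= 6 is 36 -> NB
Op 6: add NC@2 -> ring=[2:NC,36:NB,93:NA]
Op 7: route key 36: smallest pos >= 36 is 36 -> NB
Op 8: remove NA -> ring=[2:NC,36:NB]

Answer: NA NA NB NB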